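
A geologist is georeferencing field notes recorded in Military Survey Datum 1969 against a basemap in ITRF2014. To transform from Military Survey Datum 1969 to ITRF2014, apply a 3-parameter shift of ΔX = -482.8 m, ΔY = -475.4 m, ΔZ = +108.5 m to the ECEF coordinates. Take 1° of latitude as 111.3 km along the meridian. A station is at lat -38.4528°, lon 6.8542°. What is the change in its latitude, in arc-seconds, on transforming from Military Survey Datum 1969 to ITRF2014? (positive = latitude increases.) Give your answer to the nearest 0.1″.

sin φ = -0.621870, cos φ = 0.783121, sin λ = 0.119343, cos λ = 0.992853.
North component: ΔN = −sin φ cos λ·ΔX − sin φ sin λ·ΔY + cos φ·ΔZ = −(-0.621870)(0.992853)(-482.8) − (-0.621870)(0.119343)(-475.4) + (0.783121)(108.5) = -248.41 m.
1° of latitude spans 111300 m, so Δφ = -248.41 / 111300 × 3600 = -8.035″.

Δφ = -8.0″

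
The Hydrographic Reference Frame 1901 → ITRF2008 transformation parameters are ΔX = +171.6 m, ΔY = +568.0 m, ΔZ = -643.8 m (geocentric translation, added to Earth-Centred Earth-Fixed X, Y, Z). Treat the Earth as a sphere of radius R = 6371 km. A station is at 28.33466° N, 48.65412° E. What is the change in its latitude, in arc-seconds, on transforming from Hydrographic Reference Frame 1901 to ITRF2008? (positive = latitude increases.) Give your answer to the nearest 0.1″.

Δφ = -26.6″

sin φ = 0.474621, cos φ = 0.880190, sin λ = 0.750735, cos λ = 0.660603.
North component: ΔN = −sin φ cos λ·ΔX − sin φ sin λ·ΔY + cos φ·ΔZ = −(0.474621)(0.660603)(171.6) − (0.474621)(0.750735)(568.0) + (0.880190)(-643.8) = -822.86 m.
1° of latitude spans πR/180 = 111195 m, so Δφ = -822.86 / 111195 × 3600 = -26.640″.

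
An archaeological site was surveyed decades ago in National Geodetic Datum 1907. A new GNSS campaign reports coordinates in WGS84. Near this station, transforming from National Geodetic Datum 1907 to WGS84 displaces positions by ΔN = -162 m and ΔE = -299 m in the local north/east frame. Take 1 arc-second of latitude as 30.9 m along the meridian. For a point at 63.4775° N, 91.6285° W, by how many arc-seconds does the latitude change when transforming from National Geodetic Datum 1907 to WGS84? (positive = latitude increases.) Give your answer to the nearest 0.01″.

1″ of latitude = 30.90 m, so Δφ = -162.0 / 30.90 = -5.243″.

Δφ = -5.24″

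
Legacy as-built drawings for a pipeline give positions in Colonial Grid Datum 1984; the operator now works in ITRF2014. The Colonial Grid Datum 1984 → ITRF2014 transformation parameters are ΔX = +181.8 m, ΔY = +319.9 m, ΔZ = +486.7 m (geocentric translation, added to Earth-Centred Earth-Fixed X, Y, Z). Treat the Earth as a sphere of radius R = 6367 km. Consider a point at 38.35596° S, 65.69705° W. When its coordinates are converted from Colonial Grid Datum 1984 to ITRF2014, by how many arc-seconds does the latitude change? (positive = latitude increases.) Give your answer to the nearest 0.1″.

sin φ = -0.620545, cos φ = 0.784171, sin λ = -0.911382, cos λ = 0.411561.
North component: ΔN = −sin φ cos λ·ΔX − sin φ sin λ·ΔY + cos φ·ΔZ = −(-0.620545)(0.411561)(181.8) − (-0.620545)(-0.911382)(319.9) + (0.784171)(486.7) = 247.17 m.
1° of latitude spans πR/180 = 111125 m, so Δφ = 247.17 / 111125 × 3600 = 8.007″.

Δφ = 8.0″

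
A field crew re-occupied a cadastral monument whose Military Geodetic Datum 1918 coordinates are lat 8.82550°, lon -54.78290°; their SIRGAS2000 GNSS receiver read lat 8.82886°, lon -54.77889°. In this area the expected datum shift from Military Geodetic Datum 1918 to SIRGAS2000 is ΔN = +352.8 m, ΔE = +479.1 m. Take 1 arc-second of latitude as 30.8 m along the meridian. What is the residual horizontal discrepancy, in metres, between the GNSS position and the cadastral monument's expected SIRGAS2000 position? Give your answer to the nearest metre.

44 m

Observed coordinate differences: Δφ = +0.00336°, Δλ = +0.00401°.
Converting to metres (1° lat = 110880 m, cos φ = 0.988160): observed ΔN = 372.6 m, observed ΔE = 439.4 m.
Subtracting the expected shift leaves a residual of 372.6 − (352.8) = 19.8 m north and 439.4 − (479.1) = -39.7 m east.
Residual distance = √(19.8² + (-39.7)²) = 44.4 m.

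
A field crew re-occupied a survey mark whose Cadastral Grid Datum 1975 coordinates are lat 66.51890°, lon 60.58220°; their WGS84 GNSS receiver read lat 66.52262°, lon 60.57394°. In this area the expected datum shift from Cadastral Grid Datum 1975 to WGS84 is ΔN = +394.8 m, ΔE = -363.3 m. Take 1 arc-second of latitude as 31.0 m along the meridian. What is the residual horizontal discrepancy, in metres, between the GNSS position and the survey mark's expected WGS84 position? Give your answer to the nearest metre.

Observed coordinate differences: Δφ = +0.00372°, Δλ = -0.00826°.
Converting to metres (1° lat = 111600 m, cos φ = 0.398447): observed ΔN = 415.2 m, observed ΔE = -367.3 m.
Subtracting the expected shift leaves a residual of 415.2 − (394.8) = 20.4 m north and -367.3 − (-363.3) = -4.0 m east.
Residual distance = √(20.4² + (-4.0)²) = 20.7 m.

21 m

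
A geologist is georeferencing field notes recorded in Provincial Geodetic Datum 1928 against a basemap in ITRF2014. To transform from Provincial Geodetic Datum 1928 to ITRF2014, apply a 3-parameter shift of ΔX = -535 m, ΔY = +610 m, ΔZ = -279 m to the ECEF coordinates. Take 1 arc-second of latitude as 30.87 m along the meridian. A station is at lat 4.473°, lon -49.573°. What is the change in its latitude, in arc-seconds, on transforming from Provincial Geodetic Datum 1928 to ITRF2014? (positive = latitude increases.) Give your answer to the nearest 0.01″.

sin φ = 0.077989, cos φ = 0.996954, sin λ = -0.761233, cos λ = 0.648479.
North component: ΔN = −sin φ cos λ·ΔX − sin φ sin λ·ΔY + cos φ·ΔZ = −(0.077989)(0.648479)(-535) − (0.077989)(-0.761233)(610) + (0.996954)(-279) = -214.88 m.
1° of latitude spans 3600 × 30.87 = 111132 m, so Δφ = -214.88 / 111132 × 3600 = -6.961″.

Δφ = -6.96″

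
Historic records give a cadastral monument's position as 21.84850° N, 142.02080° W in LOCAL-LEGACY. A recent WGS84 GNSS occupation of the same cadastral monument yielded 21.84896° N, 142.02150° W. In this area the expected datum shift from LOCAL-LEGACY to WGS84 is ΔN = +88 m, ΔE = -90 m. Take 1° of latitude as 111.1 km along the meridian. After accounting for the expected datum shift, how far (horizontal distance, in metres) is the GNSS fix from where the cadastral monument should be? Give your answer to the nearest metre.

Observed coordinate differences: Δφ = +0.00046°, Δλ = -0.00070°.
Converting to metres (1° lat = 111100 m, cos φ = 0.928171): observed ΔN = 51.1 m, observed ΔE = -72.2 m.
Subtracting the expected shift leaves a residual of 51.1 − (88) = -36.9 m north and -72.2 − (-90) = 17.8 m east.
Residual distance = √((-36.9)² + 17.8²) = 41.0 m.

41 m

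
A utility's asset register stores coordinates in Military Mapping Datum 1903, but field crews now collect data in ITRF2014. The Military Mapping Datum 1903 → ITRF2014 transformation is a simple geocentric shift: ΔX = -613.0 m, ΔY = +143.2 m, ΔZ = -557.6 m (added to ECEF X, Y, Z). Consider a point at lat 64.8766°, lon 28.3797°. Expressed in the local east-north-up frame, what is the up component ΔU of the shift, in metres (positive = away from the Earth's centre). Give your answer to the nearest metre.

ΔU = -705 m

The local up (radial) axis is (cos φ cos λ, cos φ sin λ, sin φ), giving ΔU = -228.982 + 28.898 − 504.849 = -704.93 m.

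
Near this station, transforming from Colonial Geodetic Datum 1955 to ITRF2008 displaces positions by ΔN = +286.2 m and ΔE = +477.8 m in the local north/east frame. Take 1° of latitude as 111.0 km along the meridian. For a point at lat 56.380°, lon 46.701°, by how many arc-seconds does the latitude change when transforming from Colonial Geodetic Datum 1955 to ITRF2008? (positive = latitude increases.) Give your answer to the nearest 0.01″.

1° of latitude = 111.0 km, so Δφ = 286.2 / 111000 = 0.0025784° = 9.282″.

Δφ = 9.28″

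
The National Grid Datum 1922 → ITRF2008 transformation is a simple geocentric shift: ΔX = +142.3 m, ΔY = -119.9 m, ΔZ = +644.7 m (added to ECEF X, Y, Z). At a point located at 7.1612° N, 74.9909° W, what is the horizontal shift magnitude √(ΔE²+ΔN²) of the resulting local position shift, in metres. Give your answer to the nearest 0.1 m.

629.7 m

The local east axis at (φ, λ) is (−sin λ, cos λ, 0), so ΔE = −sin(-74.9909°)·142.3 + cos(-74.9909°)·(-119.9) = 106.39 m.
The local north axis is (−sin φ cos λ, −sin φ sin λ, cos φ), giving ΔN = -4.594 − 14.437 + 639.671 = 620.64 m.
Horizontal magnitude = √(ΔE² + ΔN²) = √(106.39² + 620.64²) = 629.69 m.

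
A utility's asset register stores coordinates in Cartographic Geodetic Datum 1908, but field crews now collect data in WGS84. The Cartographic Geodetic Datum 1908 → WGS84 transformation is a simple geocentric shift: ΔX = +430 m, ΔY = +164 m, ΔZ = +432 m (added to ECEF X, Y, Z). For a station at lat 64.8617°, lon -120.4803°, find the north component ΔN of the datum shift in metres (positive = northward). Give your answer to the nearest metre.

ΔN = 509 m

At φ = 64.8617°, λ = -120.4803°: sin φ = 0.905285, cos φ = 0.424805, sin λ = -0.861804, cos λ = -0.507242.
ΔN = −sin φ cos λ·ΔX − sin φ sin λ·ΔY + cos φ·ΔZ = −(0.905285)(-0.507242)(430) − (0.905285)(-0.861804)(164) + (0.424805)(432) = 508.92 m.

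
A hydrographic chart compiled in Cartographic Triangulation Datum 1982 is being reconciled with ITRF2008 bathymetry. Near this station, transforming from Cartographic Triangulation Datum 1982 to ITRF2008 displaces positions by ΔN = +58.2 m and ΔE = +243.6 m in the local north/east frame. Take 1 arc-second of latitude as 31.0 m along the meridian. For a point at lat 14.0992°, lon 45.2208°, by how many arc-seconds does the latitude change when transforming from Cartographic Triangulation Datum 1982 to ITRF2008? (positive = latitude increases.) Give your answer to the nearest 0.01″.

1″ of latitude = 31.00 m, so Δφ = 58.2 / 31.00 = 1.877″.

Δφ = 1.88″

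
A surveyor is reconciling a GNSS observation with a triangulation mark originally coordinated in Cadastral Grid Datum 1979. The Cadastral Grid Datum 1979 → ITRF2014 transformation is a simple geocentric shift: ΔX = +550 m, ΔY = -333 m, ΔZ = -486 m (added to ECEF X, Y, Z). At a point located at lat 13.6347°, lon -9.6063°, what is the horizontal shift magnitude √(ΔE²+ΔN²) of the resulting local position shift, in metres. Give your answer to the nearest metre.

At φ = 13.6347°, λ = -9.6063°: sin φ = 0.235731, cos φ = 0.971818, sin λ = -0.166877, cos λ = 0.985978.
ΔE = −sin λ·ΔX + cos λ·ΔY = −(-0.166877)·(550) + (0.985978)·(-333) = -236.55 m.
ΔN = −sin φ cos λ·ΔX − sin φ sin λ·ΔY + cos φ·ΔZ = −(0.235731)(0.985978)(550) − (0.235731)(-0.166877)(-333) + (0.971818)(-486) = -613.24 m.
Horizontal magnitude = √(ΔE² + ΔN²) = √((-236.55)² + (-613.24)²) = 657.28 m.

657 m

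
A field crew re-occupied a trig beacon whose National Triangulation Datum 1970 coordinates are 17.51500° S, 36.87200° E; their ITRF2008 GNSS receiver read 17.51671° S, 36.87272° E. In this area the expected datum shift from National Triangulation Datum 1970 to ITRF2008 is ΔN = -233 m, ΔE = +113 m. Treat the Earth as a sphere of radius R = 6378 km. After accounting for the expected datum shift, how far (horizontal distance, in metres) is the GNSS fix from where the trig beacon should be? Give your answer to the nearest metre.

Observed coordinate differences: Δφ = -0.00171°, Δλ = +0.00072°.
Converting to metres (1° lat = 111317 m, cos φ = 0.953638): observed ΔN = -190.4 m, observed ΔE = 76.4 m.
Subtracting the expected shift leaves a residual of -190.4 − (-233) = 42.6 m north and 76.4 − (113) = -36.6 m east.
Residual distance = √(42.6² + (-36.6)²) = 56.2 m.

56 m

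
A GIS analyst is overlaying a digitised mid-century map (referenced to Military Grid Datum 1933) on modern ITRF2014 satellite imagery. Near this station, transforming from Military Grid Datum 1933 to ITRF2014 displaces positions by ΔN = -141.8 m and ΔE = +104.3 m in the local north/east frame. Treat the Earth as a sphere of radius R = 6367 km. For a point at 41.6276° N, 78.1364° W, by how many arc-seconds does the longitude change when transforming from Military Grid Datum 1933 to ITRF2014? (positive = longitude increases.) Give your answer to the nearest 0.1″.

At latitude 41.6276°, cos φ = 0.747478.
One radian of longitude at latitude φ spans R cos φ, so Δλ = ΔE / (R cos φ) = 104.3 / (6367000 × 0.747478) = 2.1915e-05 rad = 4.520″.

Δλ = 4.5″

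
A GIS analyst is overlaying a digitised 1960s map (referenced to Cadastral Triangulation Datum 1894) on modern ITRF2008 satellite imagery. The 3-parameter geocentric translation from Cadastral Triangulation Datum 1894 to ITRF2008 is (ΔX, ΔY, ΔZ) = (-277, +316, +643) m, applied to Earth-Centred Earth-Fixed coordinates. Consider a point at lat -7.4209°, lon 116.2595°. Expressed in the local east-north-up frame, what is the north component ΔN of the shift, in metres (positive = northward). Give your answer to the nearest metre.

At φ = -7.4209°, λ = 116.2595°: sin φ = -0.129157, cos φ = 0.991624, sin λ = 0.896799, cos λ = -0.442437.
ΔN = −sin φ cos λ·ΔX − sin φ sin λ·ΔY + cos φ·ΔZ = −(-0.129157)(-0.442437)(-277) − (-0.129157)(0.896799)(316) + (0.991624)(643) = 690.04 m.

ΔN = 690 m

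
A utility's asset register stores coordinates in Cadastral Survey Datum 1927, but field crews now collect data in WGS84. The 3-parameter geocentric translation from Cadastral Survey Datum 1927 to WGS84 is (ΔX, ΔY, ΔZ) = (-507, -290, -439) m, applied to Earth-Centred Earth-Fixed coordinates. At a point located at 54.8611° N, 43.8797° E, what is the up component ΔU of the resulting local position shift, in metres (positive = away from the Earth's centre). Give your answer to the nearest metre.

ΔU = -685 m

The local up (radial) axis is (cos φ cos λ, cos φ sin λ, sin φ), giving ΔU = -210.335 − 115.695 − 358.996 = -685.03 m.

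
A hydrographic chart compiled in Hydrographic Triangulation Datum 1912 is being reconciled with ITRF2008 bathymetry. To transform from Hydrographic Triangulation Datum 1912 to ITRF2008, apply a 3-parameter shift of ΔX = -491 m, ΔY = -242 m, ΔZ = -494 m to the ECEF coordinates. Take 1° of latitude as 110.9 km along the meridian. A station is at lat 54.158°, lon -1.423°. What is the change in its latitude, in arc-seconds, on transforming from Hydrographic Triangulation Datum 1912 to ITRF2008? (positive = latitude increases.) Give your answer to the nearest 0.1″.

Δφ = 3.4″

sin φ = 0.810635, cos φ = 0.585552, sin λ = -0.024833, cos λ = 0.999692.
North component: ΔN = −sin φ cos λ·ΔX − sin φ sin λ·ΔY + cos φ·ΔZ = −(0.810635)(0.999692)(-491) − (0.810635)(-0.024833)(-242) + (0.585552)(-494) = 103.76 m.
1° of latitude spans 110900 m, so Δφ = 103.76 / 110900 × 3600 = 3.368″.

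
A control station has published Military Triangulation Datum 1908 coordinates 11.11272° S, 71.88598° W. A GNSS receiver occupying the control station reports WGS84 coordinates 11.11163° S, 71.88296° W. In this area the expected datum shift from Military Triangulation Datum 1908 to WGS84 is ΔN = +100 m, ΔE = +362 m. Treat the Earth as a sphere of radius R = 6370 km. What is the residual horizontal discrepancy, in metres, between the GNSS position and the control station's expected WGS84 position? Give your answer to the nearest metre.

Observed coordinate differences: Δφ = +0.00109°, Δλ = +0.00302°.
Converting to metres (1° lat = 111177 m, cos φ = 0.981250): observed ΔN = 121.2 m, observed ΔE = 329.5 m.
Subtracting the expected shift leaves a residual of 121.2 − (100) = 21.2 m north and 329.5 − (362) = -32.5 m east.
Residual distance = √(21.2² + (-32.5)²) = 38.8 m.

39 m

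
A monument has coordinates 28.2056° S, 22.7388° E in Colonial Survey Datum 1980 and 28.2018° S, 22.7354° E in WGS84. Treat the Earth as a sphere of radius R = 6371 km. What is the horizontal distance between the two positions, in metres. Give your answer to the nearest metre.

Δφ = -28.2018° − -28.2056° = +0.0038°; Δλ = 22.7354° − 22.7388° = -0.0034°.
1° along a meridian = πR/180 = 111195 m.
ΔN = Δφ × 111195 = 422.5 m; ΔE = Δλ × 111195 × cos(-28.2056°) = -0.0034 × 111195 × 0.881257 = -333.2 m.
Distance = √(ΔE² + ΔN²) = √((-333.2)² + 422.5²) = 538.1 m.

538 m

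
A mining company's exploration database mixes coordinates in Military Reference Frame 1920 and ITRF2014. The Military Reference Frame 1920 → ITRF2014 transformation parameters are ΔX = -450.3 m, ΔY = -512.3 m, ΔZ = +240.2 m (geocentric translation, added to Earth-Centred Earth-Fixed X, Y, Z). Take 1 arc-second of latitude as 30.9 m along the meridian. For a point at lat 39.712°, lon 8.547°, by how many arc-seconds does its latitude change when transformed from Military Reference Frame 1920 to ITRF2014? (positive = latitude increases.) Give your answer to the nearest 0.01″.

sin φ = 0.638929, cos φ = 0.769266, sin λ = 0.148621, cos λ = 0.988894.
North component: ΔN = −sin φ cos λ·ΔX − sin φ sin λ·ΔY + cos φ·ΔZ = −(0.638929)(0.988894)(-450.3) − (0.638929)(0.148621)(-512.3) + (0.769266)(240.2) = 517.94 m.
1° of latitude spans 3600 × 30.90 = 111240 m, so Δφ = 517.94 / 111240 × 3600 = 16.762″.

Δφ = 16.76″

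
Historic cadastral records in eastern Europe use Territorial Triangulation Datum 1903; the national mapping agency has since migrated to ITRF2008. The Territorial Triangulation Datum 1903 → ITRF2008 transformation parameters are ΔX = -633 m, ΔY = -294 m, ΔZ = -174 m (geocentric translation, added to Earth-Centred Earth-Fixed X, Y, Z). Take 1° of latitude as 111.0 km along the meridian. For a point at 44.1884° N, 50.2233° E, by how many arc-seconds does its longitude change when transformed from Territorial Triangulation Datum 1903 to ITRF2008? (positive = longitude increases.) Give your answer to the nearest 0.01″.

sin φ = 0.697020, cos φ = 0.717052, sin λ = 0.768544, cos λ = 0.639797.
East component: ΔE = −sin λ·ΔX + cos λ·ΔY = −(0.768544)(-633) + (0.639797)(-294) = 298.39 m.
1° of latitude spans 111000 m; at latitude φ, 1° of longitude spans that × cos φ = 79592.7 m, so Δλ = 298.39 / 79592.7 × 3600 = 13.496″.

Δλ = 13.50″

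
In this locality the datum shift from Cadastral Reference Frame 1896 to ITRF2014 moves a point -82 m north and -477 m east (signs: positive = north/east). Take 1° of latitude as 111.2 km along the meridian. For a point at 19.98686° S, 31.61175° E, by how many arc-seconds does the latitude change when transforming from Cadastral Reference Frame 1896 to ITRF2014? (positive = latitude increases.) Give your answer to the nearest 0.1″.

1° of latitude = 111.2 km, so Δφ = -82.0 / 111200 = -0.0007374° = -2.655″.

Δφ = -2.7″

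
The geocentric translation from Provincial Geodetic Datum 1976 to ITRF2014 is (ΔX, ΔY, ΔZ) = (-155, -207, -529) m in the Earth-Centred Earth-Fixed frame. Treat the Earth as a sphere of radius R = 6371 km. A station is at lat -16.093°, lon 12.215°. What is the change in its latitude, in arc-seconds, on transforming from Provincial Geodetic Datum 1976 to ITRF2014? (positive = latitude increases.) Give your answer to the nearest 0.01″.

sin φ = -0.277197, cos φ = 0.960813, sin λ = 0.211581, cos λ = 0.977361.
North component: ΔN = −sin φ cos λ·ΔX − sin φ sin λ·ΔY + cos φ·ΔZ = −(-0.277197)(0.977361)(-155) − (-0.277197)(0.211581)(-207) + (0.960813)(-529) = -562.40 m.
1° of latitude spans πR/180 = 111195 m, so Δφ = -562.40 / 111195 × 3600 = -18.208″.

Δφ = -18.21″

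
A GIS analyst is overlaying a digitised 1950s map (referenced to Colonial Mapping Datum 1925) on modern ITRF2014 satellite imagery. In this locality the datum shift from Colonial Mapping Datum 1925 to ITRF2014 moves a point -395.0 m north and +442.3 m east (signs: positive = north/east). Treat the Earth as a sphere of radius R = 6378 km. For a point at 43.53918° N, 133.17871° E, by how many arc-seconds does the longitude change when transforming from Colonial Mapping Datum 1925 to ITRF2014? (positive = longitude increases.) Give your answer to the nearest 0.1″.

At latitude 43.53918°, cos φ = 0.724903.
One radian of longitude at latitude φ spans R cos φ, so Δλ = ΔE / (R cos φ) = 442.3 / (6378000 × 0.724903) = 9.5665e-05 rad = 19.732″.

Δλ = 19.7″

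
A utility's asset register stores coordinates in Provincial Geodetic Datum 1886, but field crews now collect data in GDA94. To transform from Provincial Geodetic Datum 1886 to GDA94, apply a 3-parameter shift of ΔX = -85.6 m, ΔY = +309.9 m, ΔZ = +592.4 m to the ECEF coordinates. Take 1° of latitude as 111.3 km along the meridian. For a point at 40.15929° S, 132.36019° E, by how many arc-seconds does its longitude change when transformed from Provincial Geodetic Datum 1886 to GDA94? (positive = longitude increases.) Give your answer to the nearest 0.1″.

sin φ = -0.644915, cos φ = 0.764254, sin λ = 0.738924, cos λ = -0.673789.
East component: ΔE = −sin λ·ΔX + cos λ·ΔY = −(0.738924)(-85.6) + (-0.673789)(309.9) = -145.56 m.
1° of latitude spans 111300 m; at latitude φ, 1° of longitude spans that × cos φ = 85061.5 m, so Δλ = -145.56 / 85061.5 × 3600 = -6.160″.

Δλ = -6.2″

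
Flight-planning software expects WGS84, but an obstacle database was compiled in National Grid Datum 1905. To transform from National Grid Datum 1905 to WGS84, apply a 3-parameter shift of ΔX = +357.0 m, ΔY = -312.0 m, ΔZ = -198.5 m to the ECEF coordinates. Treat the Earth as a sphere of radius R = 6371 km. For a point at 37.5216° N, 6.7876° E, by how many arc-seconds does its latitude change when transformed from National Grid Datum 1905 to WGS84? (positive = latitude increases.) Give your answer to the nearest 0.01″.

sin φ = 0.609060, cos φ = 0.793124, sin λ = 0.118189, cos λ = 0.992991.
North component: ΔN = −sin φ cos λ·ΔX − sin φ sin λ·ΔY + cos φ·ΔZ = −(0.609060)(0.992991)(357.0) − (0.609060)(0.118189)(-312.0) + (0.793124)(-198.5) = -350.89 m.
1° of latitude spans πR/180 = 111195 m, so Δφ = -350.89 / 111195 × 3600 = -11.360″.

Δφ = -11.36″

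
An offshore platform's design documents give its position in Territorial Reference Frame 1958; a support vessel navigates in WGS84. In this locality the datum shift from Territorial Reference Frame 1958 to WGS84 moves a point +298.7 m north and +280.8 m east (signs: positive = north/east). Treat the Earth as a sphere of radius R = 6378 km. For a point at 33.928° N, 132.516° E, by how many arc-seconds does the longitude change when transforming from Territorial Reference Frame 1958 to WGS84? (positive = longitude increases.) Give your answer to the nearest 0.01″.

Δλ = 10.94″

At latitude 33.928°, cos φ = 0.829740.
One radian of longitude at latitude φ spans R cos φ, so Δλ = ΔE / (R cos φ) = 280.8 / (6378000 × 0.829740) = 5.3060e-05 rad = 10.944″.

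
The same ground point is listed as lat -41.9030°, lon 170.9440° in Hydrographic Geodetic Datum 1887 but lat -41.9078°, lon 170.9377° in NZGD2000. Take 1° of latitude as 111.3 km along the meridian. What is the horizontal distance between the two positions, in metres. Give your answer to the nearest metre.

747 m

Δφ = -41.9078° − -41.9030° = -0.0048°; Δλ = 170.9377° − 170.9440° = -0.0063°.
ΔN = Δφ × 111300 = -534.2 m; ΔE = Δλ × 111300 × cos(-41.9030°) = -0.0063 × 111300 × 0.744277 = -521.9 m.
Distance = √(ΔE² + ΔN²) = √((-521.9)² + (-534.2)²) = 746.8 m.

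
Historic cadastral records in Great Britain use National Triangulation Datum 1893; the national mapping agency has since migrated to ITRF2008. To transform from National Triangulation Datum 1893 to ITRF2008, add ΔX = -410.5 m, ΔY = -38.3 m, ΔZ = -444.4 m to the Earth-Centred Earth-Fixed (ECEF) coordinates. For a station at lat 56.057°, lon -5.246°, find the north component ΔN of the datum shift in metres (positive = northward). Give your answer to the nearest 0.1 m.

The local north axis is (−sin φ cos λ, −sin φ sin λ, cos φ), giving ΔN = 339.122 − 2.905 − 248.139 = 88.08 m.

ΔN = 88.1 m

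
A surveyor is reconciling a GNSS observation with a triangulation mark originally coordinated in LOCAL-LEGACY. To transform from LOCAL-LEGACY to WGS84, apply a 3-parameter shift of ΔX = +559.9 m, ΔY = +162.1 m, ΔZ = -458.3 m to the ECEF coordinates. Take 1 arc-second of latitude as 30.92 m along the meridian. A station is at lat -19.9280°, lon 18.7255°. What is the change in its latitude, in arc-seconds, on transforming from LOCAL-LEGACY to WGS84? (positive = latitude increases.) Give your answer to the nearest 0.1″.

sin φ = -0.340839, cos φ = 0.940122, sin λ = 0.321035, cos λ = 0.947067.
North component: ΔN = −sin φ cos λ·ΔX − sin φ sin λ·ΔY + cos φ·ΔZ = −(-0.340839)(0.947067)(559.9) − (-0.340839)(0.321035)(162.1) + (0.940122)(-458.3) = -232.39 m.
1° of latitude spans 3600 × 30.92 = 111312 m, so Δφ = -232.39 / 111312 × 3600 = -7.516″.

Δφ = -7.5″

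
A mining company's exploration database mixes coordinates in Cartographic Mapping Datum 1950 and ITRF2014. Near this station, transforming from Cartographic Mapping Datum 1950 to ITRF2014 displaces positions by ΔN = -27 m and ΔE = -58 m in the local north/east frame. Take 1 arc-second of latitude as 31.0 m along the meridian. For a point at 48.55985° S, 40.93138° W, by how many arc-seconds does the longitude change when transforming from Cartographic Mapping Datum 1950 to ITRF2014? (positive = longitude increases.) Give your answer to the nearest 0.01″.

At latitude -48.55985°, cos φ = 0.661837.
1″ of longitude at this latitude = 31.00 × cos φ = 20.5170 m, so Δλ = -58.0 / 20.5170 = -2.827″.

Δλ = -2.83″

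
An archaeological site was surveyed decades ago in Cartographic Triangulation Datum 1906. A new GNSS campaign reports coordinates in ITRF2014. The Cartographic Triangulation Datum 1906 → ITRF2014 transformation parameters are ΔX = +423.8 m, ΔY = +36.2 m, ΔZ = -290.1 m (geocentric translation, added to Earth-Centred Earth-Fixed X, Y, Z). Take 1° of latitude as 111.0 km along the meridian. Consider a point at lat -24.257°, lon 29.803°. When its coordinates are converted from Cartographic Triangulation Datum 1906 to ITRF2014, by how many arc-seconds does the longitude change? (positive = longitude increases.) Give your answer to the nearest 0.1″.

Δλ = -6.4″

sin φ = -0.410830, cos φ = 0.911712, sin λ = 0.497019, cos λ = 0.867739.
East component: ΔE = −sin λ·ΔX + cos λ·ΔY = −(0.497019)(423.8) + (0.867739)(36.2) = -179.22 m.
1° of latitude spans 111000 m; at latitude φ, 1° of longitude spans that × cos φ = 101200.0 m, so Δλ = -179.22 / 101200.0 × 3600 = -6.376″.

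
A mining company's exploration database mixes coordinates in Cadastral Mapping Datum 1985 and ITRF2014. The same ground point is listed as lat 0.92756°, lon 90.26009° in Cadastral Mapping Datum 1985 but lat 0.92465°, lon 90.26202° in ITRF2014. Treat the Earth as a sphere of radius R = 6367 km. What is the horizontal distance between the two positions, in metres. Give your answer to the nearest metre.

388 m

Δφ = 0.92465° − 0.92756° = -0.00291°; Δλ = 90.26202° − 90.26009° = +0.00193°.
1° along a meridian = πR/180 = 111125 m.
ΔN = Δφ × 111125 = -323.4 m; ΔE = Δλ × 111125 × cos(0.92756°) = +0.00193 × 111125 × 0.999869 = 214.4 m.
Distance = √(ΔE² + ΔN²) = √(214.4² + (-323.4)²) = 388.0 m.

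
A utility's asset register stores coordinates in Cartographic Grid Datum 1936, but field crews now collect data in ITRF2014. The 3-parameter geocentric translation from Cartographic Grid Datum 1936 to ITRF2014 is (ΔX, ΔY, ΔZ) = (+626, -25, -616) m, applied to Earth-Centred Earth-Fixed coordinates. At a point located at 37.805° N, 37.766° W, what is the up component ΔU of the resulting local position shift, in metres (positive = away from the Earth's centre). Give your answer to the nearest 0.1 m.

At φ = 37.805°, λ = -37.766°: sin φ = 0.612976, cos φ = 0.790102, sin λ = -0.612438, cos λ = 0.790519.
ΔU = cos φ cos λ·ΔX + cos φ sin λ·ΔY + sin φ·ΔZ = (0.790102)(0.790519)(626) + (0.790102)(-0.612438)(-25) + (0.612976)(-616) = 25.50 m.

ΔU = 25.5 m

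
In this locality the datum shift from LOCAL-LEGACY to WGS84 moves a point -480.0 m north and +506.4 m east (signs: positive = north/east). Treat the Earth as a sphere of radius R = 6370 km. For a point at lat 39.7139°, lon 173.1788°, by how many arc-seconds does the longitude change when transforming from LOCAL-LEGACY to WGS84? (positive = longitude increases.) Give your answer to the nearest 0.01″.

At latitude 39.7139°, cos φ = 0.769245.
One radian of longitude at latitude φ spans R cos φ, so Δλ = ΔE / (R cos φ) = 506.4 / (6370000 × 0.769245) = 1.0335e-04 rad = 21.316″.

Δλ = 21.32″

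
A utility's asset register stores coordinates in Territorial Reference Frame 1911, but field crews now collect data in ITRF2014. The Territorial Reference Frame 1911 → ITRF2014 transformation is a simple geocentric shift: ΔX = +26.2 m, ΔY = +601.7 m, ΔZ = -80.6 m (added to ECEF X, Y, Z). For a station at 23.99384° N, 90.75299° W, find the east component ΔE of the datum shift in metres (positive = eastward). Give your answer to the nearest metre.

ΔE = 18 m

At φ = 23.99384°, λ = -90.75299°: sin φ = 0.406638, cos φ = 0.913589, sin λ = -0.999914, cos λ = -0.013142.
ΔE = −sin λ·ΔX + cos λ·ΔY = −(-0.999914)·(26.2) + (-0.013142)·(601.7) = 18.29 m.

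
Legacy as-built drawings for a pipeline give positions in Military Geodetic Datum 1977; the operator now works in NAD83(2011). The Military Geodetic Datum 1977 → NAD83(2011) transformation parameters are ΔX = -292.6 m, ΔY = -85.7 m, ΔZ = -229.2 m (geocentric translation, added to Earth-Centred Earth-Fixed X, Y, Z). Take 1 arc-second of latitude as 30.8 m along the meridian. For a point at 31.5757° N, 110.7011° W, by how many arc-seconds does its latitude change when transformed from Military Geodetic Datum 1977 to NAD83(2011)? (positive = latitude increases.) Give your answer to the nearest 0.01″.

Δφ = -9.46″

sin φ = 0.523625, cos φ = 0.851949, sin λ = -0.935437, cos λ = -0.353493.
North component: ΔN = −sin φ cos λ·ΔX − sin φ sin λ·ΔY + cos φ·ΔZ = −(0.523625)(-0.353493)(-292.6) − (0.523625)(-0.935437)(-85.7) + (0.851949)(-229.2) = -291.40 m.
1° of latitude spans 3600 × 30.80 = 110880 m, so Δφ = -291.40 / 110880 × 3600 = -9.461″.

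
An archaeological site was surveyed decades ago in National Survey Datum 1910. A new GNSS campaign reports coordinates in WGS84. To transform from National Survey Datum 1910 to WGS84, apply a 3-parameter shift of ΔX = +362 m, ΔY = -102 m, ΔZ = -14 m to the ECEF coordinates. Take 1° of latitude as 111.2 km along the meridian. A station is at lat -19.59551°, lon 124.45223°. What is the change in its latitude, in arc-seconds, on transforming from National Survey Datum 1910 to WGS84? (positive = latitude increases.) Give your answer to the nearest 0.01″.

sin φ = -0.335378, cos φ = 0.942084, sin λ = 0.824598, cos λ = -0.565719.
North component: ΔN = −sin φ cos λ·ΔX − sin φ sin λ·ΔY + cos φ·ΔZ = −(-0.335378)(-0.565719)(362) − (-0.335378)(0.824598)(-102) + (0.942084)(-14) = -110.08 m.
1° of latitude spans 111200 m, so Δφ = -110.08 / 111200 × 3600 = -3.564″.

Δφ = -3.56″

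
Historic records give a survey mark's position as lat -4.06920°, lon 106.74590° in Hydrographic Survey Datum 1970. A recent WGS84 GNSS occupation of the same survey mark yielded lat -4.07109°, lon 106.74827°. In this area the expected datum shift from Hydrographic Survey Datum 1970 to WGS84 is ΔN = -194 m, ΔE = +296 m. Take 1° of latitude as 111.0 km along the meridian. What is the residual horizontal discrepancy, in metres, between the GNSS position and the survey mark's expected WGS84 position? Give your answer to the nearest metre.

37 m

Observed coordinate differences: Δφ = -0.00189°, Δλ = +0.00237°.
Converting to metres (1° lat = 111000 m, cos φ = 0.997479): observed ΔN = -209.8 m, observed ΔE = 262.4 m.
Subtracting the expected shift leaves a residual of -209.8 − (-194) = -15.8 m north and 262.4 − (296) = -33.6 m east.
Residual distance = √((-15.8)² + (-33.6)²) = 37.1 m.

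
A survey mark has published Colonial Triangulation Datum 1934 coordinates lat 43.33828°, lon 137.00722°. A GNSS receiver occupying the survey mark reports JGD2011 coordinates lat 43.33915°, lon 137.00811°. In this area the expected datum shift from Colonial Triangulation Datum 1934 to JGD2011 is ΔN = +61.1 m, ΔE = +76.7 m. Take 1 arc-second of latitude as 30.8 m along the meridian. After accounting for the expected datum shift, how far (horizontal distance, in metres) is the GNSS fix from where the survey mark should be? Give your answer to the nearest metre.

36 m

Observed coordinate differences: Δφ = +0.00087°, Δλ = +0.00089°.
Converting to metres (1° lat = 110880 m, cos φ = 0.727314): observed ΔN = 96.5 m, observed ΔE = 71.8 m.
Subtracting the expected shift leaves a residual of 96.5 − (61.1) = 35.4 m north and 71.8 − (76.7) = -4.9 m east.
Residual distance = √(35.4² + (-4.9)²) = 35.7 m.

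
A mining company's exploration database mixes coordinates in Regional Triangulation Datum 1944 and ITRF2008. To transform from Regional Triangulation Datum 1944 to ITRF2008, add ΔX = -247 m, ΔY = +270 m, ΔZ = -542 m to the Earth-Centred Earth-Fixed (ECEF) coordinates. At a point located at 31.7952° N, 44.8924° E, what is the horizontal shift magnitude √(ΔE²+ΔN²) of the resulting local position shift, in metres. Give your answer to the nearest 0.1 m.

594.6 m

The local east axis at (φ, λ) is (−sin λ, cos λ, 0), so ΔE = −sin(44.8924°)·(-247) + cos(44.8924°)·270 = 365.60 m.
The local north axis is (−sin φ cos λ, −sin φ sin λ, cos φ), giving ΔN = 92.196 − 100.403 − 460.666 = -468.87 m.
Horizontal magnitude = √(ΔE² + ΔN²) = √(365.60² + (-468.87)²) = 594.57 m.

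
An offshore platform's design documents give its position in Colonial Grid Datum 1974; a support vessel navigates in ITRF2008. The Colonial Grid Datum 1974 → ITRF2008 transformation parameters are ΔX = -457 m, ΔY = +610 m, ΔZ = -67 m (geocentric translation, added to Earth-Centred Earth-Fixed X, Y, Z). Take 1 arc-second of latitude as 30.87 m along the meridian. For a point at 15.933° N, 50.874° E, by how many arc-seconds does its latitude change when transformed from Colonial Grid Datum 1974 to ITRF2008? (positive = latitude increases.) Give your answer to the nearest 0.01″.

Δφ = -3.73″

sin φ = 0.274513, cos φ = 0.961583, sin λ = 0.775760, cos λ = 0.631028.
North component: ΔN = −sin φ cos λ·ΔX − sin φ sin λ·ΔY + cos φ·ΔZ = −(0.274513)(0.631028)(-457) − (0.274513)(0.775760)(610) + (0.961583)(-67) = -115.17 m.
1° of latitude spans 3600 × 30.87 = 111132 m, so Δφ = -115.17 / 111132 × 3600 = -3.731″.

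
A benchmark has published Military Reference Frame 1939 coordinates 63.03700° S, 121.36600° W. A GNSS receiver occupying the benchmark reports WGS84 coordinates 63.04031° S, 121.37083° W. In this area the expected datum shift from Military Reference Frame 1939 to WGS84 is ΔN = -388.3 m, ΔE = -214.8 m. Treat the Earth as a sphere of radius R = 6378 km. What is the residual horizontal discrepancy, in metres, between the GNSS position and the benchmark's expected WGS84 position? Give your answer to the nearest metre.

Observed coordinate differences: Δφ = -0.00331°, Δλ = -0.00483°.
Converting to metres (1° lat = 111317 m, cos φ = 0.453415): observed ΔN = -368.5 m, observed ΔE = -243.8 m.
Subtracting the expected shift leaves a residual of -368.5 − (-388.3) = 19.8 m north and -243.8 − (-214.8) = -29.0 m east.
Residual distance = √(19.8² + (-29.0)²) = 35.1 m.

35 m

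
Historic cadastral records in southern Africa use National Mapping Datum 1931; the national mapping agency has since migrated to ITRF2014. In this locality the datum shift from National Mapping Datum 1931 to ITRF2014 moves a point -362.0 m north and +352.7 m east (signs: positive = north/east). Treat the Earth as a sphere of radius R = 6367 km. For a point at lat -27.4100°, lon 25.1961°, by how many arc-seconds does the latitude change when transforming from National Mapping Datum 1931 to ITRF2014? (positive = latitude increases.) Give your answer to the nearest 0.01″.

On a sphere of radius R, 1 rad of latitude = R, so Δφ = ΔN / R = -362.0 / 6367000 = -5.6856e-05 rad = -11.727″.

Δφ = -11.73″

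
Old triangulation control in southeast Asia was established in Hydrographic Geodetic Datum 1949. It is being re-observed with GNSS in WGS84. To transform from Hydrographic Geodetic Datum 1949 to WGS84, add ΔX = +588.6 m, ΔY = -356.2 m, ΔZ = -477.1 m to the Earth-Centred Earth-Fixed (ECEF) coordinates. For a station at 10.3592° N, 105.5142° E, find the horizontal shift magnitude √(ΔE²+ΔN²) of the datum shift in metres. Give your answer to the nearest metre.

605 m

The local east axis at (φ, λ) is (−sin λ, cos λ, 0), so ΔE = −sin(105.5142°)·588.6 + cos(105.5142°)·(-356.2) = -471.88 m.
The local north axis is (−sin φ cos λ, −sin φ sin λ, cos φ), giving ΔN = 28.310 + 61.718 − 469.323 = -379.30 m.
Horizontal magnitude = √(ΔE² + ΔN²) = √((-471.88)² + (-379.30)²) = 605.42 m.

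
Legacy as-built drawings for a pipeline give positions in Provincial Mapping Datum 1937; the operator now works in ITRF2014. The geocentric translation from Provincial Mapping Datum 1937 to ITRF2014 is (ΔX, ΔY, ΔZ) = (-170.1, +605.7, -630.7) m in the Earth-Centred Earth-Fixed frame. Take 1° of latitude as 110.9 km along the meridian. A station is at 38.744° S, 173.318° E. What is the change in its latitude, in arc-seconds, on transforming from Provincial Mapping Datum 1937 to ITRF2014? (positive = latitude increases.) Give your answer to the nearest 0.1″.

Δφ = -11.1″

sin φ = -0.625842, cos φ = 0.779950, sin λ = 0.116359, cos λ = -0.993207.
North component: ΔN = −sin φ cos λ·ΔX − sin φ sin λ·ΔY + cos φ·ΔZ = −(-0.625842)(-0.993207)(-170.1) − (-0.625842)(0.116359)(605.7) + (0.779950)(-630.7) = -342.07 m.
1° of latitude spans 110900 m, so Δφ = -342.07 / 110900 × 3600 = -11.104″.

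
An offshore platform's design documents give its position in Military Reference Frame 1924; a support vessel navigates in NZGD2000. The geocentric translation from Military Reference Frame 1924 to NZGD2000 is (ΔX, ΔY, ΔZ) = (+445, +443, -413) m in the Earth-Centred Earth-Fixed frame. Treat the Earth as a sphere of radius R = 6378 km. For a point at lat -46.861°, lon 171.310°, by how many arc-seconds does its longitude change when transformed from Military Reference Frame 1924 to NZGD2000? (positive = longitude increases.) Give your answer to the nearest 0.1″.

Δλ = -23.9″

sin φ = -0.729697, cos φ = 0.683771, sin λ = 0.151088, cos λ = -0.988520.
East component: ΔE = −sin λ·ΔX + cos λ·ΔY = −(0.151088)(445) + (-0.988520)(443) = -505.15 m.
1° of latitude spans πR/180 = 111317 m; at latitude φ, 1° of longitude spans that × cos φ = 76115.4 m, so Δλ = -505.15 / 76115.4 × 3600 = -23.892″.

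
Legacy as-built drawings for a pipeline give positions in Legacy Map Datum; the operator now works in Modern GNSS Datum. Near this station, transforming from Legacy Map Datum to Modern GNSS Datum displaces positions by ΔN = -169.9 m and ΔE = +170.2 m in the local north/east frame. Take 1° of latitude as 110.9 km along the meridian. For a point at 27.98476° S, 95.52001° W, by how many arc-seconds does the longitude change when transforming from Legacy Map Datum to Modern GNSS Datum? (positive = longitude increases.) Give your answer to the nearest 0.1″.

At latitude -27.98476°, cos φ = 0.883072.
1° of longitude at this latitude = 110.9 × cos φ = 97.93 km, so Δλ = 170.2 / 97932.7 = 0.0017379° = 6.257″.

Δλ = 6.3″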